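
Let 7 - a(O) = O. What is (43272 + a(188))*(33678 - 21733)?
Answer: 514721995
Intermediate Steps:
a(O) = 7 - O
(43272 + a(188))*(33678 - 21733) = (43272 + (7 - 1*188))*(33678 - 21733) = (43272 + (7 - 188))*11945 = (43272 - 181)*11945 = 43091*11945 = 514721995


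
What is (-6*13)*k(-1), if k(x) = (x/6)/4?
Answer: 13/4 ≈ 3.2500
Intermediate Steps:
k(x) = x/24 (k(x) = (x*(⅙))*(¼) = (x/6)*(¼) = x/24)
(-6*13)*k(-1) = (-6*13)*((1/24)*(-1)) = -78*(-1/24) = 13/4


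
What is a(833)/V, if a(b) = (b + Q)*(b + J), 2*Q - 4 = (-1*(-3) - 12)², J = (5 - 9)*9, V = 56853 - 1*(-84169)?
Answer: 1395547/282044 ≈ 4.9480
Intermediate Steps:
V = 141022 (V = 56853 + 84169 = 141022)
J = -36 (J = -4*9 = -36)
Q = 85/2 (Q = 2 + (-1*(-3) - 12)²/2 = 2 + (3 - 12)²/2 = 2 + (½)*(-9)² = 2 + (½)*81 = 2 + 81/2 = 85/2 ≈ 42.500)
a(b) = (-36 + b)*(85/2 + b) (a(b) = (b + 85/2)*(b - 36) = (85/2 + b)*(-36 + b) = (-36 + b)*(85/2 + b))
a(833)/V = (-1530 + 833² + (13/2)*833)/141022 = (-1530 + 693889 + 10829/2)*(1/141022) = (1395547/2)*(1/141022) = 1395547/282044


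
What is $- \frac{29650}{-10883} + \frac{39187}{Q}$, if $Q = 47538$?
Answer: $\frac{1835973821}{517356054} \approx 3.5488$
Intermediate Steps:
$- \frac{29650}{-10883} + \frac{39187}{Q} = - \frac{29650}{-10883} + \frac{39187}{47538} = \left(-29650\right) \left(- \frac{1}{10883}\right) + 39187 \cdot \frac{1}{47538} = \frac{29650}{10883} + \frac{39187}{47538} = \frac{1835973821}{517356054}$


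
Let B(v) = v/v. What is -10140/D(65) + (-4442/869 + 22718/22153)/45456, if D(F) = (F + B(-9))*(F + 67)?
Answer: -2801108057041/2406446628828 ≈ -1.1640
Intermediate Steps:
B(v) = 1
D(F) = (1 + F)*(67 + F) (D(F) = (F + 1)*(F + 67) = (1 + F)*(67 + F))
-10140/D(65) + (-4442/869 + 22718/22153)/45456 = -10140/(67 + 65² + 68*65) + (-4442/869 + 22718/22153)/45456 = -10140/(67 + 4225 + 4420) + (-4442*1/869 + 22718*(1/22153))*(1/45456) = -10140/8712 + (-4442/869 + 22718/22153)*(1/45456) = -10140*1/8712 - 78661684/19250957*1/45456 = -845/726 - 19665421/218767875348 = -2801108057041/2406446628828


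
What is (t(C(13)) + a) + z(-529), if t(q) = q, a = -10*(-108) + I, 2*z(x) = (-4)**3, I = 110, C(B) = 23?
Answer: 1181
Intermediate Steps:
z(x) = -32 (z(x) = (1/2)*(-4)**3 = (1/2)*(-64) = -32)
a = 1190 (a = -10*(-108) + 110 = 1080 + 110 = 1190)
(t(C(13)) + a) + z(-529) = (23 + 1190) - 32 = 1213 - 32 = 1181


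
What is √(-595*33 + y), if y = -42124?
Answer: I*√61759 ≈ 248.51*I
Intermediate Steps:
√(-595*33 + y) = √(-595*33 - 42124) = √(-19635 - 42124) = √(-61759) = I*√61759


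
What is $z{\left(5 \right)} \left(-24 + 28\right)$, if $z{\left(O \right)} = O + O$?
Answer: $40$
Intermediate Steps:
$z{\left(O \right)} = 2 O$
$z{\left(5 \right)} \left(-24 + 28\right) = 2 \cdot 5 \left(-24 + 28\right) = 10 \cdot 4 = 40$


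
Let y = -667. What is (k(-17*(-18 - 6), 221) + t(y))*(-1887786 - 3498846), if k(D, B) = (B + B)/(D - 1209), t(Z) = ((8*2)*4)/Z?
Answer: 621398276432/178089 ≈ 3.4893e+6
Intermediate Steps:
t(Z) = 64/Z (t(Z) = (16*4)/Z = 64/Z)
k(D, B) = 2*B/(-1209 + D) (k(D, B) = (2*B)/(-1209 + D) = 2*B/(-1209 + D))
(k(-17*(-18 - 6), 221) + t(y))*(-1887786 - 3498846) = (2*221/(-1209 - 17*(-18 - 6)) + 64/(-667))*(-1887786 - 3498846) = (2*221/(-1209 - 17*(-24)) + 64*(-1/667))*(-5386632) = (2*221/(-1209 + 408) - 64/667)*(-5386632) = (2*221/(-801) - 64/667)*(-5386632) = (2*221*(-1/801) - 64/667)*(-5386632) = (-442/801 - 64/667)*(-5386632) = -346078/534267*(-5386632) = 621398276432/178089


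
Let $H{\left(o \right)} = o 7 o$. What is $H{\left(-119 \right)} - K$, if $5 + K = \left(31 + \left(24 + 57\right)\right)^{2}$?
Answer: $86588$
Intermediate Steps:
$K = 12539$ ($K = -5 + \left(31 + \left(24 + 57\right)\right)^{2} = -5 + \left(31 + 81\right)^{2} = -5 + 112^{2} = -5 + 12544 = 12539$)
$H{\left(o \right)} = 7 o^{2}$ ($H{\left(o \right)} = 7 o o = 7 o^{2}$)
$H{\left(-119 \right)} - K = 7 \left(-119\right)^{2} - 12539 = 7 \cdot 14161 - 12539 = 99127 - 12539 = 86588$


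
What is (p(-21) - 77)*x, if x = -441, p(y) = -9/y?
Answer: 33768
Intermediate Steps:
(p(-21) - 77)*x = (-9/(-21) - 77)*(-441) = (-9*(-1/21) - 77)*(-441) = (3/7 - 77)*(-441) = -536/7*(-441) = 33768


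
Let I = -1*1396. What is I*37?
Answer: -51652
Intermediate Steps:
I = -1396
I*37 = -1396*37 = -51652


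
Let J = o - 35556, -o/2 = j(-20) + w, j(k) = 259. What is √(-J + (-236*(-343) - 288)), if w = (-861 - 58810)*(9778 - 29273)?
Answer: 16*√9088629 ≈ 48236.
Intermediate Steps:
w = 1163286145 (w = -59671*(-19495) = 1163286145)
o = -2326572808 (o = -2*(259 + 1163286145) = -2*1163286404 = -2326572808)
J = -2326608364 (J = -2326572808 - 35556 = -2326608364)
√(-J + (-236*(-343) - 288)) = √(-1*(-2326608364) + (-236*(-343) - 288)) = √(2326608364 + (80948 - 288)) = √(2326608364 + 80660) = √2326689024 = 16*√9088629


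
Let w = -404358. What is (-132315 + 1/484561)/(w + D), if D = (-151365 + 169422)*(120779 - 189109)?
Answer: 32057344357/299032082742624 ≈ 0.00010720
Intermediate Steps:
D = -1233834810 (D = 18057*(-68330) = -1233834810)
(-132315 + 1/484561)/(w + D) = (-132315 + 1/484561)/(-404358 - 1233834810) = (-132315 + 1/484561)/(-1234239168) = -64114688714/484561*(-1/1234239168) = 32057344357/299032082742624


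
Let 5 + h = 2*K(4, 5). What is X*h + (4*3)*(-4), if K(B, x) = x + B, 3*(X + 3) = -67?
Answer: -1132/3 ≈ -377.33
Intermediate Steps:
X = -76/3 (X = -3 + (⅓)*(-67) = -3 - 67/3 = -76/3 ≈ -25.333)
K(B, x) = B + x
h = 13 (h = -5 + 2*(4 + 5) = -5 + 2*9 = -5 + 18 = 13)
X*h + (4*3)*(-4) = -76/3*13 + (4*3)*(-4) = -988/3 + 12*(-4) = -988/3 - 48 = -1132/3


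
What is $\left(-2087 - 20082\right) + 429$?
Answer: $-21740$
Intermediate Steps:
$\left(-2087 - 20082\right) + 429 = -22169 + 429 = -21740$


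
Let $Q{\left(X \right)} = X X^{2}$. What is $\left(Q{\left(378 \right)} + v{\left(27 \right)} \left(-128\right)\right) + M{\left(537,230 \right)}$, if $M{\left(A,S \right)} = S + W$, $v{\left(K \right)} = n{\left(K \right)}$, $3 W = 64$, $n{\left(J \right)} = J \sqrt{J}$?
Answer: $\frac{162031210}{3} - 10368 \sqrt{3} \approx 5.3992 \cdot 10^{7}$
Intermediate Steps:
$n{\left(J \right)} = J^{\frac{3}{2}}$
$Q{\left(X \right)} = X^{3}$
$W = \frac{64}{3}$ ($W = \frac{1}{3} \cdot 64 = \frac{64}{3} \approx 21.333$)
$v{\left(K \right)} = K^{\frac{3}{2}}$
$M{\left(A,S \right)} = \frac{64}{3} + S$ ($M{\left(A,S \right)} = S + \frac{64}{3} = \frac{64}{3} + S$)
$\left(Q{\left(378 \right)} + v{\left(27 \right)} \left(-128\right)\right) + M{\left(537,230 \right)} = \left(378^{3} + 27^{\frac{3}{2}} \left(-128\right)\right) + \left(\frac{64}{3} + 230\right) = \left(54010152 + 81 \sqrt{3} \left(-128\right)\right) + \frac{754}{3} = \left(54010152 - 10368 \sqrt{3}\right) + \frac{754}{3} = \frac{162031210}{3} - 10368 \sqrt{3}$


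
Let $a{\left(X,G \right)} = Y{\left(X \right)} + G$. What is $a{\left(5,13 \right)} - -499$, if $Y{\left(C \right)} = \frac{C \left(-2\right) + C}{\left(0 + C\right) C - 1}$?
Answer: $\frac{12283}{24} \approx 511.79$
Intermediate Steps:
$Y{\left(C \right)} = - \frac{C}{-1 + C^{2}}$ ($Y{\left(C \right)} = \frac{- 2 C + C}{C C - 1} = \frac{\left(-1\right) C}{C^{2} - 1} = \frac{\left(-1\right) C}{-1 + C^{2}} = - \frac{C}{-1 + C^{2}}$)
$a{\left(X,G \right)} = G - \frac{X}{-1 + X^{2}}$ ($a{\left(X,G \right)} = - \frac{X}{-1 + X^{2}} + G = G - \frac{X}{-1 + X^{2}}$)
$a{\left(5,13 \right)} - -499 = \left(13 - \frac{5}{-1 + 5^{2}}\right) - -499 = \left(13 - \frac{5}{-1 + 25}\right) + 499 = \left(13 - \frac{5}{24}\right) + 499 = \frac{307}{24} + 499 = \frac{12283}{24}$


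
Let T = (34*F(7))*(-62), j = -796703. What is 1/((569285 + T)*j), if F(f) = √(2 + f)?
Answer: -1/448512717583 ≈ -2.2296e-12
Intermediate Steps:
T = -6324 (T = (34*√(2 + 7))*(-62) = (34*√9)*(-62) = (34*3)*(-62) = 102*(-62) = -6324)
1/((569285 + T)*j) = 1/((569285 - 6324)*(-796703)) = -1/796703/562961 = (1/562961)*(-1/796703) = -1/448512717583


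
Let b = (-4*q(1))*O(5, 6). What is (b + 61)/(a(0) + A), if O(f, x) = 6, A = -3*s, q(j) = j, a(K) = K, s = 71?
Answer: -37/213 ≈ -0.17371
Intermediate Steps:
A = -213 (A = -3*71 = -213)
b = -24 (b = -4*1*6 = -4*6 = -24)
(b + 61)/(a(0) + A) = (-24 + 61)/(0 - 213) = 37/(-213) = 37*(-1/213) = -37/213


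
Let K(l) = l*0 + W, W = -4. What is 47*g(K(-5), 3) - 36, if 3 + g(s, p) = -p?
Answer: -318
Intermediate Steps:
K(l) = -4 (K(l) = l*0 - 4 = 0 - 4 = -4)
g(s, p) = -3 - p
47*g(K(-5), 3) - 36 = 47*(-3 - 1*3) - 36 = 47*(-3 - 3) - 36 = 47*(-6) - 36 = -282 - 36 = -318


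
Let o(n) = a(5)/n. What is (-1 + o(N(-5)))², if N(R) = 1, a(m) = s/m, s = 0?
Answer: 1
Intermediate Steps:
a(m) = 0 (a(m) = 0/m = 0)
o(n) = 0 (o(n) = 0/n = 0)
(-1 + o(N(-5)))² = (-1 + 0)² = (-1)² = 1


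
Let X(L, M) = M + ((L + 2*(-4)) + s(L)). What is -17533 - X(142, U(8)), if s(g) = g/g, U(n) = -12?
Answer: -17656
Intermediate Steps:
s(g) = 1
X(L, M) = -7 + L + M (X(L, M) = M + ((L + 2*(-4)) + 1) = M + ((L - 8) + 1) = M + ((-8 + L) + 1) = M + (-7 + L) = -7 + L + M)
-17533 - X(142, U(8)) = -17533 - (-7 + 142 - 12) = -17533 - 1*123 = -17533 - 123 = -17656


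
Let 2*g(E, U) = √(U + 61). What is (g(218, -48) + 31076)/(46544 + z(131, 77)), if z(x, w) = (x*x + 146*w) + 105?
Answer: 7769/18763 + √13/150104 ≈ 0.41408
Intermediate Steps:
g(E, U) = √(61 + U)/2 (g(E, U) = √(U + 61)/2 = √(61 + U)/2)
z(x, w) = 105 + x² + 146*w (z(x, w) = (x² + 146*w) + 105 = 105 + x² + 146*w)
(g(218, -48) + 31076)/(46544 + z(131, 77)) = (√(61 - 48)/2 + 31076)/(46544 + (105 + 131² + 146*77)) = (√13/2 + 31076)/(46544 + (105 + 17161 + 11242)) = (31076 + √13/2)/(46544 + 28508) = (31076 + √13/2)/75052 = (31076 + √13/2)*(1/75052) = 7769/18763 + √13/150104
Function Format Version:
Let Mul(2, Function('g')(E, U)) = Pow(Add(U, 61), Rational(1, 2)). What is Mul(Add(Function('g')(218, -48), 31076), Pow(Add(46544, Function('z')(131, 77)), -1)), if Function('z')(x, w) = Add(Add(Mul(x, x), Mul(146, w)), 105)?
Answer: Add(Rational(7769, 18763), Mul(Rational(1, 150104), Pow(13, Rational(1, 2)))) ≈ 0.41408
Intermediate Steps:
Function('g')(E, U) = Mul(Rational(1, 2), Pow(Add(61, U), Rational(1, 2))) (Function('g')(E, U) = Mul(Rational(1, 2), Pow(Add(U, 61), Rational(1, 2))) = Mul(Rational(1, 2), Pow(Add(61, U), Rational(1, 2))))
Function('z')(x, w) = Add(105, Pow(x, 2), Mul(146, w)) (Function('z')(x, w) = Add(Add(Pow(x, 2), Mul(146, w)), 105) = Add(105, Pow(x, 2), Mul(146, w)))
Mul(Add(Function('g')(218, -48), 31076), Pow(Add(46544, Function('z')(131, 77)), -1)) = Mul(Add(Mul(Rational(1, 2), Pow(Add(61, -48), Rational(1, 2))), 31076), Pow(Add(46544, Add(105, Pow(131, 2), Mul(146, 77))), -1)) = Mul(Add(Mul(Rational(1, 2), Pow(13, Rational(1, 2))), 31076), Pow(Add(46544, Add(105, 17161, 11242)), -1)) = Mul(Add(31076, Mul(Rational(1, 2), Pow(13, Rational(1, 2)))), Pow(Add(46544, 28508), -1)) = Mul(Add(31076, Mul(Rational(1, 2), Pow(13, Rational(1, 2)))), Pow(75052, -1)) = Mul(Add(31076, Mul(Rational(1, 2), Pow(13, Rational(1, 2)))), Rational(1, 75052)) = Add(Rational(7769, 18763), Mul(Rational(1, 150104), Pow(13, Rational(1, 2))))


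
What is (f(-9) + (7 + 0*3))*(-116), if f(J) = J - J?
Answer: -812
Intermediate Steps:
f(J) = 0
(f(-9) + (7 + 0*3))*(-116) = (0 + (7 + 0*3))*(-116) = (0 + (7 + 0))*(-116) = (0 + 7)*(-116) = 7*(-116) = -812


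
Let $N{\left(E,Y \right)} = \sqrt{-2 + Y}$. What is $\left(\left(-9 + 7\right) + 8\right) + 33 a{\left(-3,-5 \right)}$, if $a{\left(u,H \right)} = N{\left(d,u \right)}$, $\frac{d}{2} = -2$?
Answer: $6 + 33 i \sqrt{5} \approx 6.0 + 73.79 i$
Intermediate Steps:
$d = -4$ ($d = 2 \left(-2\right) = -4$)
$a{\left(u,H \right)} = \sqrt{-2 + u}$
$\left(\left(-9 + 7\right) + 8\right) + 33 a{\left(-3,-5 \right)} = \left(\left(-9 + 7\right) + 8\right) + 33 \sqrt{-2 - 3} = \left(-2 + 8\right) + 33 \sqrt{-5} = 6 + 33 i \sqrt{5}$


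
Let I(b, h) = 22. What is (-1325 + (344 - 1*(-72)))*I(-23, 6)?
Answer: -19998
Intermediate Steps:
(-1325 + (344 - 1*(-72)))*I(-23, 6) = (-1325 + (344 - 1*(-72)))*22 = (-1325 + (344 + 72))*22 = (-1325 + 416)*22 = -909*22 = -19998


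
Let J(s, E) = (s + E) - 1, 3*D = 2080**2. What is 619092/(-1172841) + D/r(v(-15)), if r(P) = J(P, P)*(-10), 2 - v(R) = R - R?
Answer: -169141167356/3518523 ≈ -48072.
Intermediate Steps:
v(R) = 2 (v(R) = 2 - (R - R) = 2 - 1*0 = 2 + 0 = 2)
D = 4326400/3 (D = (1/3)*2080**2 = (1/3)*4326400 = 4326400/3 ≈ 1.4421e+6)
J(s, E) = -1 + E + s (J(s, E) = (E + s) - 1 = -1 + E + s)
r(P) = 10 - 20*P (r(P) = (-1 + P + P)*(-10) = (-1 + 2*P)*(-10) = 10 - 20*P)
619092/(-1172841) + D/r(v(-15)) = 619092/(-1172841) + 4326400/(3*(10 - 20*2)) = 619092*(-1/1172841) + 4326400/(3*(10 - 40)) = -206364/390947 + (4326400/3)/(-30) = -206364/390947 + (4326400/3)*(-1/30) = -206364/390947 - 432640/9 = -169141167356/3518523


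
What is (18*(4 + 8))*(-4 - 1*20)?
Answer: -5184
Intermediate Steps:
(18*(4 + 8))*(-4 - 1*20) = (18*12)*(-4 - 20) = 216*(-24) = -5184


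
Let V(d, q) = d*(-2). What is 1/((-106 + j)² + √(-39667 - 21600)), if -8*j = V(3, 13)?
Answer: 2835856/31430056433 - 256*I*√61267/31430056433 ≈ 9.0227e-5 - 2.0161e-6*I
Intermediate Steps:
V(d, q) = -2*d
j = ¾ (j = -(-1)*3/4 = -⅛*(-6) = ¾ ≈ 0.75000)
1/((-106 + j)² + √(-39667 - 21600)) = 1/((-106 + ¾)² + √(-39667 - 21600)) = 1/((-421/4)² + √(-61267)) = 1/(177241/16 + I*√61267)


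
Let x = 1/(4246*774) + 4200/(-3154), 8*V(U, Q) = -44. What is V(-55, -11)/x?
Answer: 28504625094/6901446823 ≈ 4.1302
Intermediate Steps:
V(U, Q) = -11/2 (V(U, Q) = (⅛)*(-44) = -11/2)
x = -6901446823/5182659108 (x = (1/4246)*(1/774) + 4200*(-1/3154) = 1/3286404 - 2100/1577 = -6901446823/5182659108 ≈ -1.3316)
V(-55, -11)/x = -11/(2*(-6901446823/5182659108)) = -11/2*(-5182659108/6901446823) = 28504625094/6901446823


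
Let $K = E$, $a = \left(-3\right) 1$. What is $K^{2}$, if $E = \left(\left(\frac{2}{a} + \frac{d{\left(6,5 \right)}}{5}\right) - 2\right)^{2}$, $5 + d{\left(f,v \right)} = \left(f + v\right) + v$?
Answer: $\frac{2401}{50625} \approx 0.047427$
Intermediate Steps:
$d{\left(f,v \right)} = -5 + f + 2 v$ ($d{\left(f,v \right)} = -5 + \left(\left(f + v\right) + v\right) = -5 + \left(f + 2 v\right) = -5 + f + 2 v$)
$a = -3$
$E = \frac{49}{225}$ ($E = \left(\left(\frac{2}{-3} + \frac{-5 + 6 + 2 \cdot 5}{5}\right) - 2\right)^{2} = \left(\left(2 \left(- \frac{1}{3}\right) + \left(-5 + 6 + 10\right) \frac{1}{5}\right) - 2\right)^{2} = \left(\left(- \frac{2}{3} + 11 \cdot \frac{1}{5}\right) - 2\right)^{2} = \left(\left(- \frac{2}{3} + \frac{11}{5}\right) - 2\right)^{2} = \left(\frac{23}{15} - 2\right)^{2} = \left(- \frac{7}{15}\right)^{2} = \frac{49}{225} \approx 0.21778$)
$K = \frac{49}{225} \approx 0.21778$
$K^{2} = \left(\frac{49}{225}\right)^{2} = \frac{2401}{50625}$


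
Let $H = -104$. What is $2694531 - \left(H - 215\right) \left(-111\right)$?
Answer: $2659122$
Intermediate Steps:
$2694531 - \left(H - 215\right) \left(-111\right) = 2694531 - \left(-104 - 215\right) \left(-111\right) = 2694531 - \left(-319\right) \left(-111\right) = 2694531 - 35409 = 2659122$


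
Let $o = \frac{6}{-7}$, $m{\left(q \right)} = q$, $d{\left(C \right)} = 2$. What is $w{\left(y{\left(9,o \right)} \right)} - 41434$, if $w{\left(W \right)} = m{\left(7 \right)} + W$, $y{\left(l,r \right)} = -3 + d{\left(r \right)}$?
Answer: $-41428$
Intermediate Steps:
$o = - \frac{6}{7}$ ($o = 6 \left(- \frac{1}{7}\right) = - \frac{6}{7} \approx -0.85714$)
$y{\left(l,r \right)} = -1$ ($y{\left(l,r \right)} = -3 + 2 = -1$)
$w{\left(W \right)} = 7 + W$
$w{\left(y{\left(9,o \right)} \right)} - 41434 = \left(7 - 1\right) - 41434 = 6 - 41434 = -41428$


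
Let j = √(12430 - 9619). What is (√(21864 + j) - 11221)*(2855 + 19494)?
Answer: -250778129 + 22349*√(21864 + √2811) ≈ -2.4747e+8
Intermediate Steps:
j = √2811 ≈ 53.019
(√(21864 + j) - 11221)*(2855 + 19494) = (√(21864 + √2811) - 11221)*(2855 + 19494) = (-11221 + √(21864 + √2811))*22349 = -250778129 + 22349*√(21864 + √2811)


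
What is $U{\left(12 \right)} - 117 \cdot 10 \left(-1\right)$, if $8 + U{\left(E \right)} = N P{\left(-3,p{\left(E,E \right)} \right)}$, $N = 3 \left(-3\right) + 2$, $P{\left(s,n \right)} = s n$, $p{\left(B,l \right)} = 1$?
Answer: $1183$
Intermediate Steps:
$P{\left(s,n \right)} = n s$
$N = -7$ ($N = -9 + 2 = -7$)
$U{\left(E \right)} = 13$ ($U{\left(E \right)} = -8 - 7 \cdot 1 \left(-3\right) = -8 - -21 = -8 + 21 = 13$)
$U{\left(12 \right)} - 117 \cdot 10 \left(-1\right) = 13 - 117 \cdot 10 \left(-1\right) = 13 - -1170 = 13 + 1170 = 1183$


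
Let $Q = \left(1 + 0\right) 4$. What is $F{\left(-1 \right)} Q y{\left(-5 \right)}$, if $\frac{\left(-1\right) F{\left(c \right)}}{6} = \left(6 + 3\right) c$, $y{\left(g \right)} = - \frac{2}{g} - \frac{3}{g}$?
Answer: $216$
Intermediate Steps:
$y{\left(g \right)} = - \frac{5}{g}$
$Q = 4$ ($Q = 1 \cdot 4 = 4$)
$F{\left(c \right)} = - 54 c$ ($F{\left(c \right)} = - 6 \left(6 + 3\right) c = - 6 \cdot 9 c = - 54 c$)
$F{\left(-1 \right)} Q y{\left(-5 \right)} = \left(-54\right) \left(-1\right) 4 \left(- \frac{5}{-5}\right) = 54 \cdot 4 \left(\left(-5\right) \left(- \frac{1}{5}\right)\right) = 216 \cdot 1 = 216$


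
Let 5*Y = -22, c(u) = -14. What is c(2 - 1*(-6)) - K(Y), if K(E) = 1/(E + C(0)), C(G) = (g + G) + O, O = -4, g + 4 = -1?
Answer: -933/67 ≈ -13.925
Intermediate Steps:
g = -5 (g = -4 - 1 = -5)
C(G) = -9 + G (C(G) = (-5 + G) - 4 = -9 + G)
Y = -22/5 (Y = (⅕)*(-22) = -22/5 ≈ -4.4000)
K(E) = 1/(-9 + E) (K(E) = 1/(E + (-9 + 0)) = 1/(E - 9) = 1/(-9 + E))
c(2 - 1*(-6)) - K(Y) = -14 - 1/(-9 - 22/5) = -14 - 1/(-67/5) = -14 - 1*(-5/67) = -14 + 5/67 = -933/67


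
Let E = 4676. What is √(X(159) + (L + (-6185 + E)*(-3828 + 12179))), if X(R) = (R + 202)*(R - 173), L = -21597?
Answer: I*√12628310 ≈ 3553.6*I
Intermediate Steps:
X(R) = (-173 + R)*(202 + R) (X(R) = (202 + R)*(-173 + R) = (-173 + R)*(202 + R))
√(X(159) + (L + (-6185 + E)*(-3828 + 12179))) = √((-34946 + 159² + 29*159) + (-21597 + (-6185 + 4676)*(-3828 + 12179))) = √((-34946 + 25281 + 4611) + (-21597 - 1509*8351)) = √(-5054 + (-21597 - 12601659)) = √(-5054 - 12623256) = √(-12628310) = I*√12628310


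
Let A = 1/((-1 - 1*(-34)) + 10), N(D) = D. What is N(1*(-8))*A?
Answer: -8/43 ≈ -0.18605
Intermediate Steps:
A = 1/43 (A = 1/((-1 + 34) + 10) = 1/(33 + 10) = 1/43 ≈ 0.023256)
N(1*(-8))*A = (1*(-8))*(1/43) = -8*1/43 = -8/43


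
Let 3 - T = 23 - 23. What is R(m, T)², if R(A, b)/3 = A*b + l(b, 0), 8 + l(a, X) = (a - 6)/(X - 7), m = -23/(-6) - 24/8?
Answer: 45369/196 ≈ 231.47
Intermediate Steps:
m = ⅚ (m = -23*(-⅙) - 24*⅛ = 23/6 - 3 = ⅚ ≈ 0.83333)
l(a, X) = -8 + (-6 + a)/(-7 + X) (l(a, X) = -8 + (a - 6)/(X - 7) = -8 + (-6 + a)/(-7 + X))
T = 3 (T = 3 - (23 - 23) = 3 - 1*0 = 3 + 0 = 3)
R(A, b) = -150/7 - 3*b/7 + 3*A*b (R(A, b) = 3*(A*b + (50 + b - 8*0)/(-7 + 0)) = 3*(A*b + (50 + b + 0)/(-7)) = 3*(A*b - (50 + b)/7) = 3*(A*b + (-50/7 - b/7)) = 3*(-50/7 - b/7 + A*b) = -150/7 - 3*b/7 + 3*A*b)
R(m, T)² = (-150/7 - 3/7*3 + 3*(⅚)*3)² = (-150/7 - 9/7 + 15/2)² = (-213/14)² = 45369/196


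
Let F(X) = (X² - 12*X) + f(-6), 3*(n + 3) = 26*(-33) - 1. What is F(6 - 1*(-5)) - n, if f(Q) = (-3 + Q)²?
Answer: 1078/3 ≈ 359.33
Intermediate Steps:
n = -868/3 (n = -3 + (26*(-33) - 1)/3 = -3 + (-858 - 1)/3 = -3 + (⅓)*(-859) = -3 - 859/3 = -868/3 ≈ -289.33)
F(X) = 81 + X² - 12*X (F(X) = (X² - 12*X) + (-3 - 6)² = (X² - 12*X) + (-9)² = (X² - 12*X) + 81 = 81 + X² - 12*X)
F(6 - 1*(-5)) - n = (81 + (6 - 1*(-5))² - 12*(6 - 1*(-5))) - 1*(-868/3) = (81 + (6 + 5)² - 12*(6 + 5)) + 868/3 = (81 + 11² - 12*11) + 868/3 = (81 + 121 - 132) + 868/3 = 70 + 868/3 = 1078/3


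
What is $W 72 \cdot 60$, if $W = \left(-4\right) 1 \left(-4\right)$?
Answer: $69120$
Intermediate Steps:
$W = 16$ ($W = \left(-4\right) \left(-4\right) = 16$)
$W 72 \cdot 60 = 16 \cdot 72 \cdot 60 = 1152 \cdot 60 = 69120$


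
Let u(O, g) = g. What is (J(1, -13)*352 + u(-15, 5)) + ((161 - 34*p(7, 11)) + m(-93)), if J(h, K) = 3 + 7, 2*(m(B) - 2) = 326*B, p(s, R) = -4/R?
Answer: -126045/11 ≈ -11459.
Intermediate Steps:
m(B) = 2 + 163*B (m(B) = 2 + (326*B)/2 = 2 + 163*B)
J(h, K) = 10
(J(1, -13)*352 + u(-15, 5)) + ((161 - 34*p(7, 11)) + m(-93)) = (10*352 + 5) + ((161 - (-136)/11) + (2 + 163*(-93))) = (3520 + 5) + ((161 - (-136)/11) + (2 - 15159)) = 3525 + ((161 - 34*(-4/11)) - 15157) = 3525 + ((161 + 136/11) - 15157) = 3525 + (1907/11 - 15157) = 3525 - 164820/11 = -126045/11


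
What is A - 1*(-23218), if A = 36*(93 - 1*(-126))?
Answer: 31102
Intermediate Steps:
A = 7884 (A = 36*(93 + 126) = 36*219 = 7884)
A - 1*(-23218) = 7884 - 1*(-23218) = 7884 + 23218 = 31102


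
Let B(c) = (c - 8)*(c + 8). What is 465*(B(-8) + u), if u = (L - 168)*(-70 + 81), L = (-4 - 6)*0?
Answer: -859320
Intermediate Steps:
L = 0 (L = -10*0 = 0)
B(c) = (-8 + c)*(8 + c)
u = -1848 (u = (0 - 168)*(-70 + 81) = -168*11 = -1848)
465*(B(-8) + u) = 465*((-64 + (-8)²) - 1848) = 465*((-64 + 64) - 1848) = 465*(0 - 1848) = 465*(-1848) = -859320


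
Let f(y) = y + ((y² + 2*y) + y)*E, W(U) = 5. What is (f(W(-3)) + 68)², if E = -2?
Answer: 49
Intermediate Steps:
f(y) = -5*y - 2*y² (f(y) = y + ((y² + 2*y) + y)*(-2) = y + (y² + 3*y)*(-2) = y + (-6*y - 2*y²) = -5*y - 2*y²)
(f(W(-3)) + 68)² = (-1*5*(5 + 2*5) + 68)² = (-1*5*(5 + 10) + 68)² = (-1*5*15 + 68)² = (-75 + 68)² = (-7)² = 49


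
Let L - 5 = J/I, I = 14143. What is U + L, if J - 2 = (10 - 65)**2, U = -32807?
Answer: -463915659/14143 ≈ -32802.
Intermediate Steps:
J = 3027 (J = 2 + (10 - 65)**2 = 2 + (-55)**2 = 2 + 3025 = 3027)
L = 73742/14143 (L = 5 + 3027/14143 = 73742/14143 ≈ 5.2140)
U + L = -32807 + 73742/14143 = -463915659/14143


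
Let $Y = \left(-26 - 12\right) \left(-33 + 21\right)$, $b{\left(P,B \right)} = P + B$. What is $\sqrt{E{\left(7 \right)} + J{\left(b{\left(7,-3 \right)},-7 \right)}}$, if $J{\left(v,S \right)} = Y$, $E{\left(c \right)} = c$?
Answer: $\sqrt{463} \approx 21.517$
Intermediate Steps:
$b{\left(P,B \right)} = B + P$
$Y = 456$ ($Y = \left(-38\right) \left(-12\right) = 456$)
$J{\left(v,S \right)} = 456$
$\sqrt{E{\left(7 \right)} + J{\left(b{\left(7,-3 \right)},-7 \right)}} = \sqrt{7 + 456} = \sqrt{463}$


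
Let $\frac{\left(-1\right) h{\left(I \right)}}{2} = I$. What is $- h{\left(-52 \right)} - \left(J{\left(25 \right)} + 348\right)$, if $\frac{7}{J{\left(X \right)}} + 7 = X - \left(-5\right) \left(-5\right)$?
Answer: $-451$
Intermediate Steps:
$h{\left(I \right)} = - 2 I$
$J{\left(X \right)} = \frac{7}{-32 + X}$ ($J{\left(X \right)} = \frac{7}{-7 + \left(X - \left(-5\right) \left(-5\right)\right)} = \frac{7}{-7 + \left(X - 25\right)} = \frac{7}{-7 + \left(-25 + X\right)} = \frac{7}{-32 + X}$)
$- h{\left(-52 \right)} - \left(J{\left(25 \right)} + 348\right) = - \left(-2\right) \left(-52\right) - \left(\frac{7}{-32 + 25} + 348\right) = \left(-1\right) 104 - \left(\frac{7}{-7} + 348\right) = -104 - \left(7 \left(- \frac{1}{7}\right) + 348\right) = -104 - \left(-1 + 348\right) = -104 - 347 = -451$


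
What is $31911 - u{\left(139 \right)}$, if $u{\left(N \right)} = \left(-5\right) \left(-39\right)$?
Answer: $31716$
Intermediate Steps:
$u{\left(N \right)} = 195$
$31911 - u{\left(139 \right)} = 31911 - 195 = 31716$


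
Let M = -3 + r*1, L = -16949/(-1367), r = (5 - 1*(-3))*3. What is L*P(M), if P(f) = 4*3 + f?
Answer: 559317/1367 ≈ 409.16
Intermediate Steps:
r = 24 (r = (5 + 3)*3 = 8*3 = 24)
L = 16949/1367 (L = -16949*(-1/1367) = 16949/1367 ≈ 12.399)
M = 21 (M = -3 + 24*1 = -3 + 24 = 21)
P(f) = 12 + f
L*P(M) = 16949*(12 + 21)/1367 = (16949/1367)*33 = 559317/1367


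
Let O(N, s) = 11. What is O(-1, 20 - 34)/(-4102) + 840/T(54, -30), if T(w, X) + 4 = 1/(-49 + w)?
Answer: -17228609/77938 ≈ -221.06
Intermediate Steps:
T(w, X) = -4 + 1/(-49 + w)
O(-1, 20 - 34)/(-4102) + 840/T(54, -30) = 11/(-4102) + 840/(((197 - 4*54)/(-49 + 54))) = 11*(-1/4102) + 840/(((197 - 216)/5)) = -11/4102 + 840/(((1/5)*(-19))) = -11/4102 + 840/(-19/5) = -11/4102 + 840*(-5/19) = -11/4102 - 4200/19 = -17228609/77938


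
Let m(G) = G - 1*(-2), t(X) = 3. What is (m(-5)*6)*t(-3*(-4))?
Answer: -54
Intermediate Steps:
m(G) = 2 + G (m(G) = G + 2 = 2 + G)
(m(-5)*6)*t(-3*(-4)) = ((2 - 5)*6)*3 = -3*6*3 = -18*3 = -54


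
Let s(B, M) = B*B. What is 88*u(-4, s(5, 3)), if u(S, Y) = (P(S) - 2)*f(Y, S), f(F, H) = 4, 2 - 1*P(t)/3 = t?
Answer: 5632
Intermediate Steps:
P(t) = 6 - 3*t
s(B, M) = B**2
u(S, Y) = 16 - 12*S (u(S, Y) = ((6 - 3*S) - 2)*4 = (4 - 3*S)*4 = 16 - 12*S)
88*u(-4, s(5, 3)) = 88*(16 - 12*(-4)) = 88*(16 + 48) = 88*64 = 5632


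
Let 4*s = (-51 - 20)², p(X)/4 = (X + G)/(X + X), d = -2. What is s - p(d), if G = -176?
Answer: 4329/4 ≈ 1082.3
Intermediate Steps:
p(X) = 2*(-176 + X)/X (p(X) = 4*((X - 176)/(X + X)) = 4*((-176 + X)/((2*X))) = 4*((-176 + X)*(1/(2*X))) = 4*((-176 + X)/(2*X)) = 2*(-176 + X)/X)
s = 5041/4 (s = (-51 - 20)²/4 = (¼)*(-71)² = (¼)*5041 = 5041/4 ≈ 1260.3)
s - p(d) = 5041/4 - (2 - 352/(-2)) = 5041/4 - (2 - 352*(-½)) = 5041/4 - (2 + 176) = 5041/4 - 1*178 = 5041/4 - 178 = 4329/4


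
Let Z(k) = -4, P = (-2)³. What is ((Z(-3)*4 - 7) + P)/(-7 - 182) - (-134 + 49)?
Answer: 16096/189 ≈ 85.164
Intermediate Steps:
P = -8
((Z(-3)*4 - 7) + P)/(-7 - 182) - (-134 + 49) = ((-4*4 - 7) - 8)/(-7 - 182) - (-134 + 49) = ((-16 - 7) - 8)/(-189) - 1*(-85) = (-23 - 8)*(-1/189) + 85 = -31*(-1/189) + 85 = 31/189 + 85 = 16096/189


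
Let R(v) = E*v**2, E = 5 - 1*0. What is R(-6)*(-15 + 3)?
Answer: -2160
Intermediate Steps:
E = 5 (E = 5 + 0 = 5)
R(v) = 5*v**2
R(-6)*(-15 + 3) = (5*(-6)**2)*(-15 + 3) = (5*36)*(-12) = 180*(-12) = -2160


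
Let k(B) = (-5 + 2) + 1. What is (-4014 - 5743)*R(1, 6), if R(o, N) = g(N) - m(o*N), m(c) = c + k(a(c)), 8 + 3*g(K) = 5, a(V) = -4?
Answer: 48785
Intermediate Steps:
k(B) = -2 (k(B) = -3 + 1 = -2)
g(K) = -1 (g(K) = -8/3 + (⅓)*5 = -8/3 + 5/3 = -1)
m(c) = -2 + c (m(c) = c - 2 = -2 + c)
R(o, N) = 1 - N*o (R(o, N) = -1 - (-2 + o*N) = -1 - (-2 + N*o) = -1 + (2 - N*o) = 1 - N*o)
(-4014 - 5743)*R(1, 6) = (-4014 - 5743)*(1 - 1*6*1) = -9757*(1 - 6) = -9757*(-5) = 48785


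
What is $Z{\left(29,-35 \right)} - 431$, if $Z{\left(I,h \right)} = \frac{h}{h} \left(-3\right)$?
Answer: $-434$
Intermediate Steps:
$Z{\left(I,h \right)} = -3$ ($Z{\left(I,h \right)} = 1 \left(-3\right) = -3$)
$Z{\left(29,-35 \right)} - 431 = -3 - 431 = -434$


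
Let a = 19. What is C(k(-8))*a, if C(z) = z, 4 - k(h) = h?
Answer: 228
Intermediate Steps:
k(h) = 4 - h
C(k(-8))*a = (4 - 1*(-8))*19 = (4 + 8)*19 = 12*19 = 228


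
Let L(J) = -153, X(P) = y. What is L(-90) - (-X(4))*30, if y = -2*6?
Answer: -513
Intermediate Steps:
y = -12
X(P) = -12
L(-90) - (-X(4))*30 = -153 - (-1*(-12))*30 = -153 - 12*30 = -153 - 1*360 = -153 - 360 = -513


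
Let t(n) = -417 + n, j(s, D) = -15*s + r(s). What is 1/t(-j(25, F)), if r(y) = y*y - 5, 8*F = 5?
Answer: -1/662 ≈ -0.0015106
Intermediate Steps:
F = 5/8 (F = (⅛)*5 = 5/8 ≈ 0.62500)
r(y) = -5 + y² (r(y) = y² - 5 = -5 + y²)
j(s, D) = -5 + s² - 15*s (j(s, D) = -15*s + (-5 + s²) = -5 + s² - 15*s)
1/t(-j(25, F)) = 1/(-417 - (-5 + 25² - 15*25)) = 1/(-417 - (-5 + 625 - 375)) = 1/(-417 - 1*245) = 1/(-417 - 245) = 1/(-662) = -1/662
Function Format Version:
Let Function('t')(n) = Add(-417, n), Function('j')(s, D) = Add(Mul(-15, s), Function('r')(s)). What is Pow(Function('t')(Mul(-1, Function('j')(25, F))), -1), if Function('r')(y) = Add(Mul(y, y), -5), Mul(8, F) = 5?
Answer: Rational(-1, 662) ≈ -0.0015106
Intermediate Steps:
F = Rational(5, 8) (F = Mul(Rational(1, 8), 5) = Rational(5, 8) ≈ 0.62500)
Function('r')(y) = Add(-5, Pow(y, 2)) (Function('r')(y) = Add(Pow(y, 2), -5) = Add(-5, Pow(y, 2)))
Function('j')(s, D) = Add(-5, Pow(s, 2), Mul(-15, s)) (Function('j')(s, D) = Add(Mul(-15, s), Add(-5, Pow(s, 2))) = Add(-5, Pow(s, 2), Mul(-15, s)))
Pow(Function('t')(Mul(-1, Function('j')(25, F))), -1) = Pow(Add(-417, Mul(-1, Add(-5, Pow(25, 2), Mul(-15, 25)))), -1) = Pow(Add(-417, Mul(-1, Add(-5, 625, -375))), -1) = Pow(Add(-417, Mul(-1, 245)), -1) = Pow(Add(-417, -245), -1) = Pow(-662, -1) = Rational(-1, 662)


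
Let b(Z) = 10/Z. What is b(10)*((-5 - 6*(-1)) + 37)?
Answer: 38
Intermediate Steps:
b(10)*((-5 - 6*(-1)) + 37) = (10/10)*((-5 - 6*(-1)) + 37) = (10*(1/10))*((-5 + 6) + 37) = 1*(1 + 37) = 1*38 = 38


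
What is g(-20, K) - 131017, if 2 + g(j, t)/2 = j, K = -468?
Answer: -131061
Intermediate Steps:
g(j, t) = -4 + 2*j
g(-20, K) - 131017 = (-4 + 2*(-20)) - 131017 = (-4 - 40) - 131017 = -44 - 131017 = -131061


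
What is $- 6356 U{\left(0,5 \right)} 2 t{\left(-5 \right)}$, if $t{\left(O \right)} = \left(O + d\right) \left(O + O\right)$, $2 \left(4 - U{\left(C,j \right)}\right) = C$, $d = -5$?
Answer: $-5084800$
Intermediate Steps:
$U{\left(C,j \right)} = 4 - \frac{C}{2}$
$t{\left(O \right)} = 2 O \left(-5 + O\right)$ ($t{\left(O \right)} = \left(O - 5\right) \left(O + O\right) = \left(-5 + O\right) 2 O = 2 O \left(-5 + O\right)$)
$- 6356 U{\left(0,5 \right)} 2 t{\left(-5 \right)} = - 6356 \left(4 - 0\right) 2 \cdot 2 \left(-5\right) \left(-5 - 5\right) = - 6356 \left(4 + 0\right) 2 \cdot 2 \left(-5\right) \left(-10\right) = - 6356 \cdot 4 \cdot 2 \cdot 100 = - 6356 \cdot 8 \cdot 100 = \left(-6356\right) 800 = -5084800$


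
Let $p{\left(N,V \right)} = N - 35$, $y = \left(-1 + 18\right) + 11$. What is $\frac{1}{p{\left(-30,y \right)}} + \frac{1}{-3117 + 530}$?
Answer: $- \frac{204}{12935} \approx -0.015771$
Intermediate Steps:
$y = 28$ ($y = 17 + 11 = 28$)
$p{\left(N,V \right)} = -35 + N$
$\frac{1}{p{\left(-30,y \right)}} + \frac{1}{-3117 + 530} = \frac{1}{-35 - 30} + \frac{1}{-3117 + 530} = \frac{1}{-65} + \frac{1}{-2587} = - \frac{1}{65} - \frac{1}{2587} = - \frac{204}{12935}$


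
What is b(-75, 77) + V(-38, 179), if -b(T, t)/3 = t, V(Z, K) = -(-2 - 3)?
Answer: -226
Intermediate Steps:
V(Z, K) = 5 (V(Z, K) = -1*(-5) = 5)
b(T, t) = -3*t
b(-75, 77) + V(-38, 179) = -3*77 + 5 = -231 + 5 = -226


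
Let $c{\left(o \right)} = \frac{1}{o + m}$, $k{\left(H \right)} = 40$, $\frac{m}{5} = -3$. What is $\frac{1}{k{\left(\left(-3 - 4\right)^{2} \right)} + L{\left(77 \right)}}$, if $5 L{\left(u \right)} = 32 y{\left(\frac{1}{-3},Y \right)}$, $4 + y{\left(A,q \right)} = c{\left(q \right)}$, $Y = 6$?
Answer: $\frac{45}{616} \approx 0.073052$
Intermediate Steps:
$m = -15$ ($m = 5 \left(-3\right) = -15$)
$c{\left(o \right)} = \frac{1}{-15 + o}$ ($c{\left(o \right)} = \frac{1}{o - 15} = \frac{1}{-15 + o}$)
$y{\left(A,q \right)} = -4 + \frac{1}{-15 + q}$
$L{\left(u \right)} = - \frac{1184}{45}$ ($L{\left(u \right)} = \frac{32 \frac{61 - 24}{-15 + 6}}{5} = \frac{32 \frac{61 - 24}{-9}}{5} = \frac{32 \left(\left(- \frac{1}{9}\right) 37\right)}{5} = \frac{32 \left(- \frac{37}{9}\right)}{5} = \frac{1}{5} \left(- \frac{1184}{9}\right) = - \frac{1184}{45}$)
$\frac{1}{k{\left(\left(-3 - 4\right)^{2} \right)} + L{\left(77 \right)}} = \frac{1}{40 - \frac{1184}{45}} = \frac{1}{\frac{616}{45}} = \frac{45}{616}$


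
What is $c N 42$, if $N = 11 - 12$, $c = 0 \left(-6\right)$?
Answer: $0$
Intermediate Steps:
$c = 0$
$N = -1$ ($N = 11 - 12 = -1$)
$c N 42 = 0 \left(-1\right) 42 = 0 \cdot 42 = 0$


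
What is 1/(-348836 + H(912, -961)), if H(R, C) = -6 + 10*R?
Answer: -1/339722 ≈ -2.9436e-6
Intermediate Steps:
1/(-348836 + H(912, -961)) = 1/(-348836 + (-6 + 10*912)) = 1/(-348836 + (-6 + 9120)) = 1/(-348836 + 9114) = 1/(-339722) = -1/339722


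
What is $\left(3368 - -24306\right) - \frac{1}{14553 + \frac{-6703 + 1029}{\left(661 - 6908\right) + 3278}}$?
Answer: $\frac{1195891253925}{43213531} \approx 27674.0$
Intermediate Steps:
$\left(3368 - -24306\right) - \frac{1}{14553 + \frac{-6703 + 1029}{\left(661 - 6908\right) + 3278}} = \left(3368 + 24306\right) - \frac{1}{14553 - \frac{5674}{-6247 + 3278}} = 27674 - \frac{1}{14553 - \frac{5674}{-2969}} = 27674 - \frac{1}{14553 - - \frac{5674}{2969}} = 27674 - \frac{1}{14553 + \frac{5674}{2969}} = 27674 - \frac{1}{\frac{43213531}{2969}} = 27674 - \frac{2969}{43213531} = \frac{1195891253925}{43213531}$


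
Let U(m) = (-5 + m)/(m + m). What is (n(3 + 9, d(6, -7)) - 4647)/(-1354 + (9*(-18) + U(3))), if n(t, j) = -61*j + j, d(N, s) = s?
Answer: 12681/4549 ≈ 2.7876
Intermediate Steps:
U(m) = (-5 + m)/(2*m) (U(m) = (-5 + m)/((2*m)) = (-5 + m)*(1/(2*m)) = (-5 + m)/(2*m))
n(t, j) = -60*j
(n(3 + 9, d(6, -7)) - 4647)/(-1354 + (9*(-18) + U(3))) = (-60*(-7) - 4647)/(-1354 + (9*(-18) + (½)*(-5 + 3)/3)) = (420 - 4647)/(-1354 + (-162 + (½)*(⅓)*(-2))) = -4227/(-1354 + (-162 - ⅓)) = -4227/(-1354 - 487/3) = -4227/(-4549/3) = -4227*(-3/4549) = 12681/4549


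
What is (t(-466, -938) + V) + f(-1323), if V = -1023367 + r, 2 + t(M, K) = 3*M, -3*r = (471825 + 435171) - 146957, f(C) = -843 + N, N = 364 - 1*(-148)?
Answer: -3835333/3 ≈ -1.2784e+6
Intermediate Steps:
N = 512 (N = 364 + 148 = 512)
f(C) = -331 (f(C) = -843 + 512 = -331)
r = -760039/3 (r = -((471825 + 435171) - 146957)/3 = -(906996 - 146957)/3 = -⅓*760039 = -760039/3 ≈ -2.5335e+5)
t(M, K) = -2 + 3*M
V = -3830140/3 (V = -1023367 - 760039/3 = -3830140/3 ≈ -1.2767e+6)
(t(-466, -938) + V) + f(-1323) = ((-2 + 3*(-466)) - 3830140/3) - 331 = ((-2 - 1398) - 3830140/3) - 331 = (-1400 - 3830140/3) - 331 = -3834340/3 - 331 = -3835333/3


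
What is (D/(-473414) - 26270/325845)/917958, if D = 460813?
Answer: -32518039553/28320763994275428 ≈ -1.1482e-6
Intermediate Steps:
(D/(-473414) - 26270/325845)/917958 = (460813/(-473414) - 26270/325845)/917958 = (460813*(-1/473414) - 26270*1/325845)*(1/917958) = (-460813/473414 - 5254/65169)*(1/917958) = -32518039553/30851916966*1/917958 = -32518039553/28320763994275428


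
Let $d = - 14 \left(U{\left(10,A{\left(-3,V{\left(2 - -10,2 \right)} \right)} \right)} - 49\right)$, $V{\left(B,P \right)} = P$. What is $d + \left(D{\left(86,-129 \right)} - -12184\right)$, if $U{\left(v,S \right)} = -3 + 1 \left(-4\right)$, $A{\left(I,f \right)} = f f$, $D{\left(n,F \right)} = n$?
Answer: $13054$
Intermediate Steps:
$A{\left(I,f \right)} = f^{2}$
$U{\left(v,S \right)} = -7$ ($U{\left(v,S \right)} = -3 - 4 = -7$)
$d = 784$ ($d = - 14 \left(-7 - 49\right) = \left(-14\right) \left(-56\right) = 784$)
$d + \left(D{\left(86,-129 \right)} - -12184\right) = 784 + \left(86 - -12184\right) = 784 + \left(86 + 12184\right) = 784 + 12270 = 13054$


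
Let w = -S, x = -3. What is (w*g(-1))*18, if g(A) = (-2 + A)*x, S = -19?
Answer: 3078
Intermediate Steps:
g(A) = 6 - 3*A (g(A) = (-2 + A)*(-3) = 6 - 3*A)
w = 19 (w = -1*(-19) = 19)
(w*g(-1))*18 = (19*(6 - 3*(-1)))*18 = (19*(6 + 3))*18 = (19*9)*18 = 171*18 = 3078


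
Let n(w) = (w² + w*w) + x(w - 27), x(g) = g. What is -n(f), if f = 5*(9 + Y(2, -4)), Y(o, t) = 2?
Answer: -6078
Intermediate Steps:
f = 55 (f = 5*(9 + 2) = 5*11 = 55)
n(w) = -27 + w + 2*w² (n(w) = (w² + w*w) + (w - 27) = (w² + w²) + (-27 + w) = 2*w² + (-27 + w) = -27 + w + 2*w²)
-n(f) = -(-27 + 55 + 2*55²) = -(-27 + 55 + 2*3025) = -(-27 + 55 + 6050) = -1*6078 = -6078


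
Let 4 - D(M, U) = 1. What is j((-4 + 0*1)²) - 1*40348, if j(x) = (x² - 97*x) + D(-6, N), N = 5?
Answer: -41641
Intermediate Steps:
D(M, U) = 3 (D(M, U) = 4 - 1*1 = 4 - 1 = 3)
j(x) = 3 + x² - 97*x (j(x) = (x² - 97*x) + 3 = 3 + x² - 97*x)
j((-4 + 0*1)²) - 1*40348 = (3 + ((-4 + 0*1)²)² - 97*(-4 + 0*1)²) - 1*40348 = (3 + ((-4 + 0)²)² - 97*(-4 + 0)²) - 40348 = (3 + ((-4)²)² - 97*(-4)²) - 40348 = (3 + 16² - 97*16) - 40348 = (3 + 256 - 1552) - 40348 = -1293 - 40348 = -41641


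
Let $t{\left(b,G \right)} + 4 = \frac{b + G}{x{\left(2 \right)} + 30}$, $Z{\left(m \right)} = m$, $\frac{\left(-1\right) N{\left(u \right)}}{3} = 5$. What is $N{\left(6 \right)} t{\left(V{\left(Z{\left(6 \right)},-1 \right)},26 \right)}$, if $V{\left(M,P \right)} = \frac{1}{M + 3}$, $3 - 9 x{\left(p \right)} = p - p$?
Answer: $\frac{4285}{91} \approx 47.088$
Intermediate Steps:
$N{\left(u \right)} = -15$ ($N{\left(u \right)} = \left(-3\right) 5 = -15$)
$x{\left(p \right)} = \frac{1}{3}$ ($x{\left(p \right)} = \frac{1}{3} - \frac{p - p}{9} = \frac{1}{3} - 0 = \frac{1}{3} + 0 = \frac{1}{3}$)
$V{\left(M,P \right)} = \frac{1}{3 + M}$
$t{\left(b,G \right)} = -4 + \frac{3 G}{91} + \frac{3 b}{91}$ ($t{\left(b,G \right)} = -4 + \frac{b + G}{\frac{1}{3} + 30} = -4 + \frac{G + b}{\frac{91}{3}} = -4 + \left(G + b\right) \frac{3}{91} = -4 + \left(\frac{3 G}{91} + \frac{3 b}{91}\right) = -4 + \frac{3 G}{91} + \frac{3 b}{91}$)
$N{\left(6 \right)} t{\left(V{\left(Z{\left(6 \right)},-1 \right)},26 \right)} = - 15 \left(-4 + \frac{3}{91} \cdot 26 + \frac{3}{91 \left(3 + 6\right)}\right) = - 15 \left(-4 + \frac{6}{7} + \frac{3}{91 \cdot 9}\right) = - 15 \left(-4 + \frac{6}{7} + \frac{3}{91} \cdot \frac{1}{9}\right) = - 15 \left(-4 + \frac{6}{7} + \frac{1}{273}\right) = \left(-15\right) \left(- \frac{857}{273}\right) = \frac{4285}{91}$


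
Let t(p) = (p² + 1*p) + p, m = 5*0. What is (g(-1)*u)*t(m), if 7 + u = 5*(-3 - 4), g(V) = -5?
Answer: 0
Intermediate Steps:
m = 0
u = -42 (u = -7 + 5*(-3 - 4) = -7 + 5*(-7) = -7 - 35 = -42)
t(p) = p² + 2*p (t(p) = (p² + p) + p = (p + p²) + p = p² + 2*p)
(g(-1)*u)*t(m) = (-5*(-42))*(0*(2 + 0)) = 210*(0*2) = 210*0 = 0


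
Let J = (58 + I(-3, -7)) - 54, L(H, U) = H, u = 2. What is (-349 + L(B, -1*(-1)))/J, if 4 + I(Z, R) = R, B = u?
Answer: 347/7 ≈ 49.571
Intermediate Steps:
B = 2
I(Z, R) = -4 + R
J = -7 (J = (58 + (-4 - 7)) - 54 = (58 - 11) - 54 = 47 - 54 = -7)
(-349 + L(B, -1*(-1)))/J = (-349 + 2)/(-7) = -347*(-⅐) = 347/7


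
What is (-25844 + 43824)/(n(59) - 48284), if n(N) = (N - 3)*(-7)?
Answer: -4495/12169 ≈ -0.36938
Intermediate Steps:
n(N) = 21 - 7*N (n(N) = (-3 + N)*(-7) = 21 - 7*N)
(-25844 + 43824)/(n(59) - 48284) = (-25844 + 43824)/((21 - 7*59) - 48284) = 17980/((21 - 413) - 48284) = 17980/(-392 - 48284) = 17980/(-48676) = 17980*(-1/48676) = -4495/12169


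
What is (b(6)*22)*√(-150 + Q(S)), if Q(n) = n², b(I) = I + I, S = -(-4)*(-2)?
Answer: 264*I*√86 ≈ 2448.2*I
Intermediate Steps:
S = -8 (S = -4*2 = -8)
b(I) = 2*I
(b(6)*22)*√(-150 + Q(S)) = ((2*6)*22)*√(-150 + (-8)²) = (12*22)*√(-150 + 64) = 264*√(-86) = 264*(I*√86) = 264*I*√86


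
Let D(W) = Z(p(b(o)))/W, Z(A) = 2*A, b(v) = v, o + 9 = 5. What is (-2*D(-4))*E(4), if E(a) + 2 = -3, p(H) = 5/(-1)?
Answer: 25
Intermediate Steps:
o = -4 (o = -9 + 5 = -4)
p(H) = -5 (p(H) = 5*(-1) = -5)
E(a) = -5 (E(a) = -2 - 3 = -5)
D(W) = -10/W (D(W) = (2*(-5))/W = -10/W)
(-2*D(-4))*E(4) = -(-20)/(-4)*(-5) = -(-20)*(-1)/4*(-5) = -2*5/2*(-5) = -5*(-5) = 25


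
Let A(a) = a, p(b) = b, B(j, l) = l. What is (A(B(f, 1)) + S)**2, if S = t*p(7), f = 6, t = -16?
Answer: 12321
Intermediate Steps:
S = -112 (S = -16*7 = -112)
(A(B(f, 1)) + S)**2 = (1 - 112)**2 = (-111)**2 = 12321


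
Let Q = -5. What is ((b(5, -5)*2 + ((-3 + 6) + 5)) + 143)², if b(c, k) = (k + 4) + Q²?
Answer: 39601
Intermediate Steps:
b(c, k) = 29 + k (b(c, k) = (k + 4) + (-5)² = (4 + k) + 25 = 29 + k)
((b(5, -5)*2 + ((-3 + 6) + 5)) + 143)² = (((29 - 5)*2 + ((-3 + 6) + 5)) + 143)² = ((24*2 + (3 + 5)) + 143)² = ((48 + 8) + 143)² = (56 + 143)² = 199² = 39601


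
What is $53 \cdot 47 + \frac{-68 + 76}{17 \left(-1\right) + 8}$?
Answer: $\frac{22411}{9} \approx 2490.1$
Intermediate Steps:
$53 \cdot 47 + \frac{-68 + 76}{17 \left(-1\right) + 8} = 2491 + \frac{8}{-17 + 8} = 2491 + \frac{8}{-9} = 2491 + 8 \left(- \frac{1}{9}\right) = 2491 - \frac{8}{9} = \frac{22411}{9}$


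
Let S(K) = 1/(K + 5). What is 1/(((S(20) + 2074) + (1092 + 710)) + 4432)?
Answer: 25/207701 ≈ 0.00012037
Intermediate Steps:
S(K) = 1/(5 + K)
1/(((S(20) + 2074) + (1092 + 710)) + 4432) = 1/(((1/(5 + 20) + 2074) + (1092 + 710)) + 4432) = 1/(((1/25 + 2074) + 1802) + 4432) = 1/((51851/25 + 1802) + 4432) = 1/(96901/25 + 4432) = 1/(207701/25) = 25/207701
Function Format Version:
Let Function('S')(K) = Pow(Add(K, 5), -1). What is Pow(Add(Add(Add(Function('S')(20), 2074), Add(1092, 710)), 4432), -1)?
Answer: Rational(25, 207701) ≈ 0.00012037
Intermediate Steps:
Function('S')(K) = Pow(Add(5, K), -1)
Pow(Add(Add(Add(Function('S')(20), 2074), Add(1092, 710)), 4432), -1) = Pow(Add(Add(Add(Pow(Add(5, 20), -1), 2074), Add(1092, 710)), 4432), -1) = Pow(Add(Add(Add(Pow(25, -1), 2074), 1802), 4432), -1) = Pow(Add(Add(Add(Rational(1, 25), 2074), 1802), 4432), -1) = Pow(Add(Add(Rational(51851, 25), 1802), 4432), -1) = Pow(Add(Rational(96901, 25), 4432), -1) = Pow(Rational(207701, 25), -1) = Rational(25, 207701)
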